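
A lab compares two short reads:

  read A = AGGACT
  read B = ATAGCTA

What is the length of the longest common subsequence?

4

Taking A (read A #1, read B #3), then G (read A #3, read B #4), then C (read A #5, read B #5), then T (read A #6, read B #6) gives a common subsequence of length 4. Since dp[6][7] = 4, nothing longer is possible.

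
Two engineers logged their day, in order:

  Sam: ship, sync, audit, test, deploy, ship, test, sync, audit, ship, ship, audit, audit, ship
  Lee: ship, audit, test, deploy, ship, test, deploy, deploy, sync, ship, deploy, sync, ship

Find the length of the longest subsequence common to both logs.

Match ship [1,1], then audit [3,2], then test [4,3], then deploy [5,4], then ship [6,5], then test [7,6], then sync [8,9], then ship [10,10], then ship [14,13] — 9 tasks in the same relative order in both. Since dp[14][13] = 9, nothing longer is possible.

9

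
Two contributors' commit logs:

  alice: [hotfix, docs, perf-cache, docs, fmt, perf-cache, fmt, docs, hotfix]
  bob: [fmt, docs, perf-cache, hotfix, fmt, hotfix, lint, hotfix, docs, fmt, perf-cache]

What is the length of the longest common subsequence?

5

Pick docs at alice[2]=bob[2] → perf-cache at alice[3]=bob[3] → docs at alice[4]=bob[9] → fmt at alice[5]=bob[10] → perf-cache at alice[6]=bob[11]; all 5 commits appear in both, in order. The LCS DP gives dp[9][11] = 5, so this is optimal.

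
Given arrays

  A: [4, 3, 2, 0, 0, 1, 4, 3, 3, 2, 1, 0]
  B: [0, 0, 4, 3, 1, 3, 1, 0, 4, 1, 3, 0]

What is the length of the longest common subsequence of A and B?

Let dp[i][j] be the LCS length of the first i values of A and the first j values of B. dp[i][j] = dp[i-1][j-1]+1 when the i-th and j-th values match, else max(dp[i-1][j], dp[i][j-1]).
    ·  0  0  4  3  1  3  1  0  4  1  3  0
 ·  0  0  0  0  0  0  0  0  0  0  0  0  0
 4  0  0  0  1  1  1  1  1  1  1  1  1  1
 3  0  0  0  1  2  2  2  2  2  2  2  2  2
 2  0  0  0  1  2  2  2  2  2  2  2  2  2
 0  0  1  1  1  2  2  2  2  3  3  3  3  3
 0  0  1  2  2  2  2  2  2  3  3  3  3  4
 1  0  1  2  2  2  3  3  3  3  3  4  4  4
 4  0  1  2  3  3  3  3  3  3  4  4  4  4
 3  0  1  2  3  4  4  4  4  4  4  4  5  5
 3  0  1  2  3  4  4  5  5  5  5  5  5  5
 2  0  1  2  3  4  4  5  5  5  5  5  5  5
 1  0  1  2  3  4  5  5  6  6  6  6  6  6
 0  0  1  2  3  4  5  5  6  7  7  7  7  7
dp[12][12] = 7. One LCS (by backtracking along matches): 0, 0, 4, 3, 3, 1, 0.

7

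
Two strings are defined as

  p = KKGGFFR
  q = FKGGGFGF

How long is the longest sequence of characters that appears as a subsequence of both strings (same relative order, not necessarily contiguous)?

Let dp[i][j] be the LCS length of the first i characters of p and the first j characters of q. dp[i][j] = dp[i-1][j-1]+1 when the i-th and j-th characters match, else max(dp[i-1][j], dp[i][j-1]).
    ·  F  K  G  G  G  F  G  F
 ·  0  0  0  0  0  0  0  0  0
 K  0  0  1  1  1  1  1  1  1
 K  0  0  1  1  1  1  1  1  1
 G  0  0  1  2  2  2  2  2  2
 G  0  0  1  2  3  3  3  3  3
 F  0  1  1  2  3  3  4  4  4
 F  0  1  1  2  3  3  4  4  5
 R  0  1  1  2  3  3  4  4  5
dp[7][8] = 5. One LCS (by backtracking along matches): KGGFF.

5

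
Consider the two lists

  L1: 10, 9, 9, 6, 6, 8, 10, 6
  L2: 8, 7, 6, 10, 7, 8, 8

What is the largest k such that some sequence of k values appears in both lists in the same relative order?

Match 10 [1,4], 8 [6,7] — 2 values in the same relative order in both. Since dp[8][7] = 2, nothing longer is possible.

2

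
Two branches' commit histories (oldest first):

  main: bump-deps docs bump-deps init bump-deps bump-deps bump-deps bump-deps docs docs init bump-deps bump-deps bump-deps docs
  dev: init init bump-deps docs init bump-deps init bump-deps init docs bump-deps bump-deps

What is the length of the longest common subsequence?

8

One common subsequence of length 8: bump-deps [1,3]; then docs [2,4]; then bump-deps [3,6]; then init [4,7]; then bump-deps [5,8]; then docs [10,10]; then bump-deps [13,11]; then bump-deps [14,12], and the DP table's final entry dp[15][12] is also 8, so no common subsequence is longer.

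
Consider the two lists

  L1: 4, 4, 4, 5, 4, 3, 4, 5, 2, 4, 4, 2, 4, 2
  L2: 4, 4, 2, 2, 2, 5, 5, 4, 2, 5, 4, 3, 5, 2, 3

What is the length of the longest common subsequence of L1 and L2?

One common subsequence of length 8: 4 at L1[1]=L2[1] → 4 at L1[2]=L2[2] → 4 at L1[3]=L2[8] → 5 at L1[4]=L2[10] → 4 at L1[5]=L2[11] → 3 at L1[6]=L2[12] → 5 at L1[8]=L2[13] → 2 at L1[9]=L2[14]. dp[14][15] = 8 confirms this is the maximum.

8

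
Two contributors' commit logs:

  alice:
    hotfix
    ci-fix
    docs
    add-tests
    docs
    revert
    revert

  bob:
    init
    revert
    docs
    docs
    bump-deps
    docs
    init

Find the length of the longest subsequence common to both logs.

2

Pick docs at alice[3]=bob[4]; then docs at alice[5]=bob[6]; all 2 commits appear in both, in order. Since dp[7][7] = 2, nothing longer is possible.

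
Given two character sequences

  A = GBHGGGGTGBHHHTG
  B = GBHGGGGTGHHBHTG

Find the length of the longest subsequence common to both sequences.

One common subsequence of length 14: G [1,1]; then B [2,2]; then H [3,3]; then G [4,4]; then G [5,5]; then G [6,6]; then G [7,7]; then T [8,8]; then G [9,9]; then H [11,10]; then H [12,11]; then H [13,13]; then T [14,14]; then G [15,15], and the DP table's final entry dp[15][15] is also 14, so no common subsequence is longer.

14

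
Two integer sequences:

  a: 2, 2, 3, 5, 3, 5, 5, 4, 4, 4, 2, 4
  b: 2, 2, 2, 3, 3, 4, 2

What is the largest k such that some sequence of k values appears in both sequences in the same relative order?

Match 2 (a #1, b #2); then 2 (a #2, b #3); then 3 (a #3, b #4); then 3 (a #5, b #5); then 4 (a #10, b #6); then 2 (a #11, b #7) — 6 values in the same relative order in both. dp[12][7] = 6 confirms this is the maximum.

6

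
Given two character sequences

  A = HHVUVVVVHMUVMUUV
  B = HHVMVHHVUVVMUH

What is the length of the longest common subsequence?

Match H at A[1]=B[1]; then H at A[2]=B[2]; then V at A[3]=B[3]; then V at A[5]=B[5]; then V at A[6]=B[8]; then V at A[7]=B[10]; then V at A[8]=B[11]; then M at A[10]=B[12]; then U at A[11]=B[13] — 9 characters in the same relative order in both, and the DP table's final entry dp[16][14] is also 9, so no common subsequence is longer.

9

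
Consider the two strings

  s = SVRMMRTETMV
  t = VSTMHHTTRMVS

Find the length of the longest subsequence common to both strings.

6

One common subsequence of length 6: S [1,2] → M [4,4] → T [7,7] → T [9,8] → M [10,10] → V [11,11]. The LCS DP gives dp[11][12] = 6, so this is optimal.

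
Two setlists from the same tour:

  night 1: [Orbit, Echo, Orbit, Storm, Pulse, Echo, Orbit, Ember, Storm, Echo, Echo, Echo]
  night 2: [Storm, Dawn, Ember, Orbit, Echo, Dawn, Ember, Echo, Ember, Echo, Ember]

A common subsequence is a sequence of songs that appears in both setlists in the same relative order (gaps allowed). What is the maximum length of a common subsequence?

One common subsequence of length 5: Orbit at night 1[1]=night 2[4], Echo at night 1[2]=night 2[5], Echo at night 1[6]=night 2[8], Ember at night 1[8]=night 2[9], Echo at night 1[10]=night 2[10]. dp[12][11] = 5 confirms this is the maximum.

5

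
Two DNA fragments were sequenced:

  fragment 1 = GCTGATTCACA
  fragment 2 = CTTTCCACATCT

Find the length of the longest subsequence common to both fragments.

Let dp[i][j] be the LCS length of the first i bases of fragment 1 and the first j bases of fragment 2. dp[i][j] = dp[i-1][j-1]+1 when the i-th and j-th bases match, else max(dp[i-1][j], dp[i][j-1]).
    ·  C  T  T  T  C  C  A  C  A  T  C  T
 ·  0  0  0  0  0  0  0  0  0  0  0  0  0
 G  0  0  0  0  0  0  0  0  0  0  0  0  0
 C  0  1  1  1  1  1  1  1  1  1  1  1  1
 T  0  1  2  2  2  2  2  2  2  2  2  2  2
 G  0  1  2  2  2  2  2  2  2  2  2  2  2
 A  0  1  2  2  2  2  2  3  3  3  3  3  3
 T  0  1  2  3  3  3  3  3  3  3  4  4  4
 T  0  1  2  3  4  4  4  4  4  4  4  4  5
 C  0  1  2  3  4  5  5  5  5  5  5  5  5
 A  0  1  2  3  4  5  5  6  6  6  6  6  6
 C  0  1  2  3  4  5  6  6  7  7  7  7  7
 A  0  1  2  3  4  5  6  7  7  8  8  8  8
dp[11][12] = 8. One LCS (by backtracking along matches): CTTTCACA.

8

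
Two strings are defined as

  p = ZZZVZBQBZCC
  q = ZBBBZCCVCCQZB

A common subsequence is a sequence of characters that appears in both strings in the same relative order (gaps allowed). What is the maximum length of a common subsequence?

6

Let dp[i][j] be the LCS length of the first i characters of p and the first j characters of q. dp[i][j] = dp[i-1][j-1]+1 when the i-th and j-th characters match, else max(dp[i-1][j], dp[i][j-1]).
    ·  Z  B  B  B  Z  C  C  V  C  C  Q  Z  B
 ·  0  0  0  0  0  0  0  0  0  0  0  0  0  0
 Z  0  1  1  1  1  1  1  1  1  1  1  1  1  1
 Z  0  1  1  1  1  2  2  2  2  2  2  2  2  2
 Z  0  1  1  1  1  2  2  2  2  2  2  2  3  3
 V  0  1  1  1  1  2  2  2  3  3  3  3  3  3
 Z  0  1  1  1  1  2  2  2  3  3  3  3  4  4
 B  0  1  2  2  2  2  2  2  3  3  3  3  4  5
 Q  0  1  2  2  2  2  2  2  3  3  3  4  4  5
 B  0  1  2  3  3  3  3  3  3  3  3  4  4  5
 Z  0  1  2  3  3  4  4  4  4  4  4  4  5  5
 C  0  1  2  3  3  4  5  5  5  5  5  5  5  5
 C  0  1  2  3  3  4  5  6  6  6  6  6  6  6
dp[11][13] = 6. One LCS (by backtracking along matches): ZBBZCC.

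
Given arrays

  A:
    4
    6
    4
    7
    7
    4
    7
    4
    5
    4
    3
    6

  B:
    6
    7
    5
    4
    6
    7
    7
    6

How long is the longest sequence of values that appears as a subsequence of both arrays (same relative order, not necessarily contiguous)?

Taking 4 at A[1]=B[4] → 6 at A[2]=B[5] → 7 at A[5]=B[6] → 7 at A[7]=B[7] → 6 at A[12]=B[8] gives a common subsequence of length 5. The LCS DP gives dp[12][8] = 5, so this is optimal.

5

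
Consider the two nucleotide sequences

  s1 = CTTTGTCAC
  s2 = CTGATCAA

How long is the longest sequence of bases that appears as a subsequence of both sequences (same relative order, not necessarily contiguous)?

Let dp[i][j] be the LCS length of the first i bases of s1 and the first j bases of s2. dp[i][j] = dp[i-1][j-1]+1 when the i-th and j-th bases match, else max(dp[i-1][j], dp[i][j-1]).
    ·  C  T  G  A  T  C  A  A
 ·  0  0  0  0  0  0  0  0  0
 C  0  1  1  1  1  1  1  1  1
 T  0  1  2  2  2  2  2  2  2
 T  0  1  2  2  2  3  3  3  3
 T  0  1  2  2  2  3  3  3  3
 G  0  1  2  3  3  3  3  3  3
 T  0  1  2  3  3  4  4  4  4
 C  0  1  2  3  3  4  5  5  5
 A  0  1  2  3  4  4  5  6  6
 C  0  1  2  3  4  4  5  6  6
dp[9][8] = 6. One LCS (by backtracking along matches): CTGTCA.

6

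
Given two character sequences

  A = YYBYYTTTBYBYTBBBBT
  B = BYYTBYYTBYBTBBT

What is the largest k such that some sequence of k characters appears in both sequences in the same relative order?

Taking Y at A[1]=B[2] → Y at A[2]=B[3] → B at A[3]=B[5] → Y at A[4]=B[6] → Y at A[5]=B[7] → T at A[8]=B[8] → B at A[9]=B[9] → Y at A[10]=B[10] → B at A[11]=B[11] → T at A[13]=B[12] → B at A[16]=B[13] → B at A[17]=B[14] → T at A[18]=B[15] gives a common subsequence of length 13. Since dp[18][15] = 13, nothing longer is possible.

13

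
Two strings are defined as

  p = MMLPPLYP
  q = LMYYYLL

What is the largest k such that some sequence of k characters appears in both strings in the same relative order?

One common subsequence of length 3: M at p[1]=q[2], then L at p[3]=q[6], then L at p[6]=q[7], and the DP table's final entry dp[8][7] is also 3, so no common subsequence is longer.

3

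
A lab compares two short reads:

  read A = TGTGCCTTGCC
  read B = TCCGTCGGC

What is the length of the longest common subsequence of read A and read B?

6

Pick T [1,1]; then G [2,4]; then T [3,5]; then G [4,7]; then G [9,8]; then C [11,9]; all 6 bases appear in both, in order. The LCS DP gives dp[11][9] = 6, so this is optimal.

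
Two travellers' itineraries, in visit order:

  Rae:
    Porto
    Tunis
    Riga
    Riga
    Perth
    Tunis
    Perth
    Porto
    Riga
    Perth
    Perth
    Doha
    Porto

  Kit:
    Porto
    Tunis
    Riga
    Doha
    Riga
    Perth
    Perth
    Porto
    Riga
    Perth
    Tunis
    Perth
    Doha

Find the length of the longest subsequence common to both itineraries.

One common subsequence of length 11: Porto at Rae[1]=Kit[1], Tunis at Rae[2]=Kit[2], Riga at Rae[3]=Kit[3], Riga at Rae[4]=Kit[5], Perth at Rae[5]=Kit[6], Perth at Rae[7]=Kit[7], Porto at Rae[8]=Kit[8], Riga at Rae[9]=Kit[9], Perth at Rae[10]=Kit[10], Perth at Rae[11]=Kit[12], Doha at Rae[12]=Kit[13]. dp[13][13] = 11 confirms this is the maximum.

11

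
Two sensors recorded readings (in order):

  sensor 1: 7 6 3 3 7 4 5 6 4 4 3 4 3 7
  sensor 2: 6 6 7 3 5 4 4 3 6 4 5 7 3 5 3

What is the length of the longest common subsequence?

One common subsequence of length 8: 7 (sensor 1 #1, sensor 2 #3); then 3 (sensor 1 #4, sensor 2 #4); then 5 (sensor 1 #7, sensor 2 #5); then 4 (sensor 1 #9, sensor 2 #6); then 4 (sensor 1 #10, sensor 2 #7); then 3 (sensor 1 #11, sensor 2 #8); then 4 (sensor 1 #12, sensor 2 #10); then 3 (sensor 1 #13, sensor 2 #15). dp[14][15] = 8 confirms this is the maximum.

8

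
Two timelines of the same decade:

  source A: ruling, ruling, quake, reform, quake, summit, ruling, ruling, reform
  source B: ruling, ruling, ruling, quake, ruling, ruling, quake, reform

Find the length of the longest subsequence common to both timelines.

6

Pick ruling [1,2]; then ruling [2,3]; then quake [5,4]; then ruling [7,5]; then ruling [8,6]; then reform [9,8]; all 6 events appear in both, in order. dp[9][8] = 6 confirms this is the maximum.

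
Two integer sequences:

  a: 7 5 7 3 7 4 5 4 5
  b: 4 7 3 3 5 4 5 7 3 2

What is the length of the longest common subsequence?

5

Let dp[i][j] be the LCS length of the first i values of a and the first j values of b. dp[i][j] = dp[i-1][j-1]+1 when the i-th and j-th values match, else max(dp[i-1][j], dp[i][j-1]).
    ·  4  7  3  3  5  4  5  7  3  2
 ·  0  0  0  0  0  0  0  0  0  0  0
 7  0  0  1  1  1  1  1  1  1  1  1
 5  0  0  1  1  1  2  2  2  2  2  2
 7  0  0  1  1  1  2  2  2  3  3  3
 3  0  0  1  2  2  2  2  2  3  4  4
 7  0  0  1  2  2  2  2  2  3  4  4
 4  0  1  1  2  2  2  3  3  3  4  4
 5  0  1  1  2  2  3  3  4  4  4  4
 4  0  1  1  2  2  3  4  4  4  4  4
 5  0  1  1  2  2  3  4  5  5  5  5
dp[9][10] = 5. One LCS (by backtracking along matches): 7, 3, 5, 4, 5.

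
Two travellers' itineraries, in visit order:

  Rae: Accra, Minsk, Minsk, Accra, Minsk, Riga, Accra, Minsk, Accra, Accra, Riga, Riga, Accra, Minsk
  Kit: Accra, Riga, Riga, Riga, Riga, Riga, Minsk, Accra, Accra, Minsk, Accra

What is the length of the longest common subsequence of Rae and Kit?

Match Accra at Rae[1]=Kit[1] → Minsk at Rae[3]=Kit[7] → Accra at Rae[4]=Kit[8] → Accra at Rae[7]=Kit[9] → Minsk at Rae[8]=Kit[10] → Accra at Rae[13]=Kit[11] — 6 stops in the same relative order in both, and the DP table's final entry dp[14][11] is also 6, so no common subsequence is longer.

6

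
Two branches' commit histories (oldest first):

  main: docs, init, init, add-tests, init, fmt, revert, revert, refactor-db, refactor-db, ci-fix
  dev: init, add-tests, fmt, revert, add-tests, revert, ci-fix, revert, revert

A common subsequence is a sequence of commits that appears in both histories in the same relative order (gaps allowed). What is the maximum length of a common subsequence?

One common subsequence of length 6: init [3,1]; then add-tests [4,2]; then fmt [6,3]; then revert [7,4]; then revert [8,6]; then ci-fix [11,7]. dp[11][9] = 6 confirms this is the maximum.

6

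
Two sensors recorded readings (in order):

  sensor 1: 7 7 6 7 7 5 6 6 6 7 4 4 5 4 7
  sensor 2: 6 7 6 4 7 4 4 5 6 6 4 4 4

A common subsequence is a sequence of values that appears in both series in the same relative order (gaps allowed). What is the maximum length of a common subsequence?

9

Taking 7 (sensor 1 #2, sensor 2 #2), 6 (sensor 1 #3, sensor 2 #3), 7 (sensor 1 #4, sensor 2 #5), 5 (sensor 1 #6, sensor 2 #8), 6 (sensor 1 #8, sensor 2 #9), 6 (sensor 1 #9, sensor 2 #10), 4 (sensor 1 #11, sensor 2 #11), 4 (sensor 1 #12, sensor 2 #12), 4 (sensor 1 #14, sensor 2 #13) gives a common subsequence of length 9. Since dp[15][13] = 9, nothing longer is possible.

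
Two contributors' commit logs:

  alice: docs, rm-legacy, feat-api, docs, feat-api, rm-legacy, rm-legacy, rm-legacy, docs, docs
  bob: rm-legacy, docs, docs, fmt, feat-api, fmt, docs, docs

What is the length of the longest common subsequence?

5

Taking docs [1,2], then docs [4,3], then feat-api [5,5], then docs [9,7], then docs [10,8] gives a common subsequence of length 5. The LCS DP gives dp[10][8] = 5, so this is optimal.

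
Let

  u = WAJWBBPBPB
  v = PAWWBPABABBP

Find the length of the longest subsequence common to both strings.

6

Taking W (u #1, v #4) → A (u #2, v #7) → B (u #5, v #8) → B (u #6, v #10) → B (u #8, v #11) → P (u #9, v #12) gives a common subsequence of length 6. The LCS DP gives dp[10][12] = 6, so this is optimal.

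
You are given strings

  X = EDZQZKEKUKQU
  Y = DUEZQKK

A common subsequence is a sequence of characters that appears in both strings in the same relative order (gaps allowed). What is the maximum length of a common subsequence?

5

Pick E [1,3]; then Z [3,4]; then Q [4,5]; then K [8,6]; then K [10,7]; all 5 characters appear in both, in order, and the DP table's final entry dp[12][7] is also 5, so no common subsequence is longer.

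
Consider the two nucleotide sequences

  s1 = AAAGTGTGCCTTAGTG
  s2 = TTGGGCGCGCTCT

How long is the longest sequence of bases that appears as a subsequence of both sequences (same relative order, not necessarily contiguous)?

7

Taking G at s1[4]=s2[4], then G at s1[6]=s2[5], then G at s1[8]=s2[7], then C at s1[9]=s2[8], then C at s1[10]=s2[10], then T at s1[11]=s2[11], then T at s1[15]=s2[13] gives a common subsequence of length 7. Since dp[16][13] = 7, nothing longer is possible.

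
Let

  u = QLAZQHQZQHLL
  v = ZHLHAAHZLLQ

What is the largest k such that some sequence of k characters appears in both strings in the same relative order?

Let dp[i][j] be the LCS length of the first i characters of u and the first j characters of v. dp[i][j] = dp[i-1][j-1]+1 when the i-th and j-th characters match, else max(dp[i-1][j], dp[i][j-1]).
    ·  Z  H  L  H  A  A  H  Z  L  L  Q
 ·  0  0  0  0  0  0  0  0  0  0  0  0
 Q  0  0  0  0  0  0  0  0  0  0  0  1
 L  0  0  0  1  1  1  1  1  1  1  1  1
 A  0  0  0  1  1  2  2  2  2  2  2  2
 Z  0  1  1  1  1  2  2  2  3  3  3  3
 Q  0  1  1  1  1  2  2  2  3  3  3  4
 H  0  1  2  2  2  2  2  3  3  3  3  4
 Q  0  1  2  2  2  2  2  3  3  3  3  4
 Z  0  1  2  2  2  2  2  3  4  4  4  4
 Q  0  1  2  2  2  2  2  3  4  4  4  5
 H  0  1  2  2  3  3  3  3  4  4  4  5
 L  0  1  2  3  3  3  3  3  4  5  5  5
 L  0  1  2  3  3  3  3  3  4  5  6  6
dp[12][11] = 6. One LCS (by backtracking along matches): LAHZLL.

6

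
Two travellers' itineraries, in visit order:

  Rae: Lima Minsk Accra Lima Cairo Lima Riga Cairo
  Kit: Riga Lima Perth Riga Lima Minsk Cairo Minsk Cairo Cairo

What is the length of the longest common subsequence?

4

One common subsequence of length 4: Lima at Rae[1]=Kit[5], then Minsk at Rae[2]=Kit[8], then Cairo at Rae[5]=Kit[9], then Cairo at Rae[8]=Kit[10]. Since dp[8][10] = 4, nothing longer is possible.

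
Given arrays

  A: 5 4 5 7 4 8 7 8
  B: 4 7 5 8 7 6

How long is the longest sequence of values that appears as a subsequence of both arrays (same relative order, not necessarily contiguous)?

4

Let dp[i][j] be the LCS length of the first i values of A and the first j values of B. dp[i][j] = dp[i-1][j-1]+1 when the i-th and j-th values match, else max(dp[i-1][j], dp[i][j-1]).
    ·  4  7  5  8  7  6
 ·  0  0  0  0  0  0  0
 5  0  0  0  1  1  1  1
 4  0  1  1  1  1  1  1
 5  0  1  1  2  2  2  2
 7  0  1  2  2  2  3  3
 4  0  1  2  2  2  3  3
 8  0  1  2  2  3  3  3
 7  0  1  2  2  3  4  4
 8  0  1  2  2  3  4  4
dp[8][6] = 4. One LCS (by backtracking along matches): 4, 5, 8, 7.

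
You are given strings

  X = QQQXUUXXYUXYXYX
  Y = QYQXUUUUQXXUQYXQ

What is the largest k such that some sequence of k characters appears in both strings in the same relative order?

Taking Q [1,1] → Q [3,3] → X [4,4] → U [5,7] → U [6,8] → X [7,10] → X [8,11] → U [10,12] → Y [12,14] → X [13,15] gives a common subsequence of length 10. dp[15][16] = 10 confirms this is the maximum.

10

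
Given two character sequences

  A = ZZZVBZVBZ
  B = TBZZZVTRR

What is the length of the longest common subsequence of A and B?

4

Match Z at A[1]=B[3] → Z at A[2]=B[4] → Z at A[3]=B[5] → V at A[4]=B[6] — 4 characters in the same relative order in both. Since dp[9][9] = 4, nothing longer is possible.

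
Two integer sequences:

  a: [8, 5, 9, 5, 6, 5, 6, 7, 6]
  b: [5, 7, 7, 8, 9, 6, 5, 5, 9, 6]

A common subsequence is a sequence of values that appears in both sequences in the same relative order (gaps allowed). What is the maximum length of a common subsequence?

5

Pick 8 [1,4] → 9 [3,5] → 5 [4,7] → 5 [6,8] → 6 [9,10]; all 5 values appear in both, in order. dp[9][10] = 5 confirms this is the maximum.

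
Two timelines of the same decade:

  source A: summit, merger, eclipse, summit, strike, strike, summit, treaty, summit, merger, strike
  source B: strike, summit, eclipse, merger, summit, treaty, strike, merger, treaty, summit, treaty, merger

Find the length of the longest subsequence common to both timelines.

7

Taking summit at source A[1]=source B[2], then merger at source A[2]=source B[4], then summit at source A[4]=source B[5], then strike at source A[5]=source B[7], then summit at source A[7]=source B[10], then treaty at source A[8]=source B[11], then merger at source A[10]=source B[12] gives a common subsequence of length 7. Since dp[11][12] = 7, nothing longer is possible.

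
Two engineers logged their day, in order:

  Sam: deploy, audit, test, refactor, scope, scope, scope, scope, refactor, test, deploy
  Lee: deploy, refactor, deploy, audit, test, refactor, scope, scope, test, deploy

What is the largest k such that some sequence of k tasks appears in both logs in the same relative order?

8

Match deploy [1,3]; then audit [2,4]; then test [3,5]; then refactor [4,6]; then scope [7,7]; then scope [8,8]; then test [10,9]; then deploy [11,10] — 8 tasks in the same relative order in both. The LCS DP gives dp[11][10] = 8, so this is optimal.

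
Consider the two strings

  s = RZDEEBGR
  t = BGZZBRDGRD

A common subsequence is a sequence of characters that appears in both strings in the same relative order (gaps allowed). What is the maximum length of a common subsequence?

4

Pick R [1,6], D [3,7], G [7,8], R [8,9]; all 4 characters appear in both, in order. The LCS DP gives dp[8][10] = 4, so this is optimal.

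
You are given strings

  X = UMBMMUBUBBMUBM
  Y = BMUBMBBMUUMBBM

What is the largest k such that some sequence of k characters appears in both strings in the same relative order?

10

Match B (X #3, Y #1) → M (X #5, Y #2) → U (X #6, Y #3) → B (X #7, Y #4) → B (X #9, Y #6) → B (X #10, Y #7) → M (X #11, Y #8) → U (X #12, Y #10) → B (X #13, Y #13) → M (X #14, Y #14) — 10 characters in the same relative order in both, and the DP table's final entry dp[14][14] is also 10, so no common subsequence is longer.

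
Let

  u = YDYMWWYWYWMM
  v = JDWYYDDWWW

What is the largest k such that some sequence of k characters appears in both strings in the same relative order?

5

Let dp[i][j] be the LCS length of the first i characters of u and the first j characters of v. dp[i][j] = dp[i-1][j-1]+1 when the i-th and j-th characters match, else max(dp[i-1][j], dp[i][j-1]).
    ·  J  D  W  Y  Y  D  D  W  W  W
 ·  0  0  0  0  0  0  0  0  0  0  0
 Y  0  0  0  0  1  1  1  1  1  1  1
 D  0  0  1  1  1  1  2  2  2  2  2
 Y  0  0  1  1  2  2  2  2  2  2  2
 M  0  0  1  1  2  2  2  2  2  2  2
 W  0  0  1  2  2  2  2  2  3  3  3
 W  0  0  1  2  2  2  2  2  3  4  4
 Y  0  0  1  2  3  3  3  3  3  4  4
 W  0  0  1  2  3  3  3  3  4  4  5
 Y  0  0  1  2  3  4  4  4  4  4  5
 W  0  0  1  2  3  4  4  4  5  5  5
 M  0  0  1  2  3  4  4  4  5  5  5
 M  0  0  1  2  3  4  4  4  5  5  5
dp[12][10] = 5. One LCS (by backtracking along matches): YDWWW.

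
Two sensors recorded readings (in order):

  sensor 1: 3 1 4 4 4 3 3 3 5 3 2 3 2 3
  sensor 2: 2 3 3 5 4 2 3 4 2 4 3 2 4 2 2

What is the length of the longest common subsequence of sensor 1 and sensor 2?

7

Taking 3 at sensor 1[1]=sensor 2[3]; then 4 at sensor 1[3]=sensor 2[5]; then 4 at sensor 1[4]=sensor 2[8]; then 4 at sensor 1[5]=sensor 2[10]; then 3 at sensor 1[6]=sensor 2[11]; then 2 at sensor 1[11]=sensor 2[14]; then 2 at sensor 1[13]=sensor 2[15] gives a common subsequence of length 7. The LCS DP gives dp[14][15] = 7, so this is optimal.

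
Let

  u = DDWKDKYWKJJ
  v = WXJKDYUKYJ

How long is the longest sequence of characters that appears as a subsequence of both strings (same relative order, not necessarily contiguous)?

6

One common subsequence of length 6: W [3,1], K [4,4], D [5,5], K [6,8], Y [7,9], J [11,10], and the DP table's final entry dp[11][10] is also 6, so no common subsequence is longer.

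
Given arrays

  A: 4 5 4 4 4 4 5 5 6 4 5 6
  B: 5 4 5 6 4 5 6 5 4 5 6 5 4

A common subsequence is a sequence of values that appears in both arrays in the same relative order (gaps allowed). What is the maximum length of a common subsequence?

Match 4 [1,2]; then 5 [2,3]; then 4 [6,5]; then 5 [7,6]; then 5 [8,8]; then 4 [10,9]; then 5 [11,10]; then 6 [12,11] — 8 values in the same relative order in both. dp[12][13] = 8 confirms this is the maximum.

8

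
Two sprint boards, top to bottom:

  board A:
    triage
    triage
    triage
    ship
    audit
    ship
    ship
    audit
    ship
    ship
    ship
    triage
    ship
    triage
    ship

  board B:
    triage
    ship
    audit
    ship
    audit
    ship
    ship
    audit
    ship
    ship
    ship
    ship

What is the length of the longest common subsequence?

10

Match triage [1,1]; then ship [4,4]; then audit [5,5]; then ship [6,6]; then ship [7,7]; then audit [8,8]; then ship [10,9]; then ship [11,10]; then ship [13,11]; then ship [15,12] — 10 tasks in the same relative order in both. The LCS DP gives dp[15][12] = 10, so this is optimal.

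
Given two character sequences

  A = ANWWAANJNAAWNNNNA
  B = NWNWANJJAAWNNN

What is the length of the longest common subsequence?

One common subsequence of length 12: N [2,1], W [3,2], W [4,4], A [6,5], N [7,6], J [8,8], A [10,9], A [11,10], W [12,11], N [14,12], N [15,13], N [16,14]. Since dp[17][14] = 12, nothing longer is possible.

12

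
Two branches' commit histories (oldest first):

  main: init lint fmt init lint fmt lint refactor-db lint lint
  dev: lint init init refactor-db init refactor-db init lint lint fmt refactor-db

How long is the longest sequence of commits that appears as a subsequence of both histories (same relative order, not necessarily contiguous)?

5

Pick init at main[1]=dev[7], lint at main[2]=dev[8], lint at main[5]=dev[9], fmt at main[6]=dev[10], refactor-db at main[8]=dev[11]; all 5 commits appear in both, in order, and the DP table's final entry dp[10][11] is also 5, so no common subsequence is longer.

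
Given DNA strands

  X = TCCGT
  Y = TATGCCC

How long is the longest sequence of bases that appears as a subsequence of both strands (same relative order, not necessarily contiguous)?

Let dp[i][j] be the LCS length of the first i bases of X and the first j bases of Y. dp[i][j] = dp[i-1][j-1]+1 when the i-th and j-th bases match, else max(dp[i-1][j], dp[i][j-1]).
    ·  T  A  T  G  C  C  C
 ·  0  0  0  0  0  0  0  0
 T  0  1  1  1  1  1  1  1
 C  0  1  1  1  1  2  2  2
 C  0  1  1  1  1  2  3  3
 G  0  1  1  1  2  2  3  3
 T  0  1  1  2  2  2  3  3
dp[5][7] = 3. One LCS (by backtracking along matches): TCC.

3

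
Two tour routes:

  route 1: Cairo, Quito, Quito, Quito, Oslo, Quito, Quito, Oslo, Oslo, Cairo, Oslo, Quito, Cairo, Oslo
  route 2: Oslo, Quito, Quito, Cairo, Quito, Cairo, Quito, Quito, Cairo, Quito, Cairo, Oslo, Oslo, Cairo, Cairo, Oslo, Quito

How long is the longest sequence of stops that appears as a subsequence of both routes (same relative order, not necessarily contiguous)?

Pick Cairo [1,4], Quito [2,5], Quito [3,7], Quito [4,8], Quito [6,10], Oslo [8,12], Oslo [9,13], Cairo [10,15], Oslo [11,16], Quito [12,17]; all 10 stops appear in both, in order. The LCS DP gives dp[14][17] = 10, so this is optimal.

10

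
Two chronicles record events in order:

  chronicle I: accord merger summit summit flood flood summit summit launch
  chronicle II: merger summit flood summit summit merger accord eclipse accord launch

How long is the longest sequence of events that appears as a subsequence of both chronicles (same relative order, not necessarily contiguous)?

6

One common subsequence of length 6: merger (chronicle I #2, chronicle II #1) → summit (chronicle I #4, chronicle II #2) → flood (chronicle I #6, chronicle II #3) → summit (chronicle I #7, chronicle II #4) → summit (chronicle I #8, chronicle II #5) → launch (chronicle I #9, chronicle II #10), and the DP table's final entry dp[9][10] is also 6, so no common subsequence is longer.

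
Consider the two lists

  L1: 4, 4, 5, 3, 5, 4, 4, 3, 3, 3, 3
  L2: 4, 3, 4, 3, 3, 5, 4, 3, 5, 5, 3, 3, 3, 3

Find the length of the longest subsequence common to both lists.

Match 4 [1,1]; then 4 [2,3]; then 5 [3,6]; then 3 [4,8]; then 5 [5,10]; then 3 [8,11]; then 3 [9,12]; then 3 [10,13]; then 3 [11,14] — 9 values in the same relative order in both, and the DP table's final entry dp[11][14] is also 9, so no common subsequence is longer.

9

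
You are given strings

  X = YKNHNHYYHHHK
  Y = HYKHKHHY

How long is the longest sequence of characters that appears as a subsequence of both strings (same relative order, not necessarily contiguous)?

5

Let dp[i][j] be the LCS length of the first i characters of X and the first j characters of Y. dp[i][j] = dp[i-1][j-1]+1 when the i-th and j-th characters match, else max(dp[i-1][j], dp[i][j-1]).
    ·  H  Y  K  H  K  H  H  Y
 ·  0  0  0  0  0  0  0  0  0
 Y  0  0  1  1  1  1  1  1  1
 K  0  0  1  2  2  2  2  2  2
 N  0  0  1  2  2  2  2  2  2
 H  0  1  1  2  3  3  3  3  3
 N  0  1  1  2  3  3  3  3  3
 H  0  1  1  2  3  3  4  4  4
 Y  0  1  2  2  3  3  4  4  5
 Y  0  1  2  2  3  3  4  4  5
 H  0  1  2  2  3  3  4  5  5
 H  0  1  2  2  3  3  4  5  5
 H  0  1  2  2  3  3  4  5  5
 K  0  1  2  3  3  4  4  5  5
dp[12][8] = 5. One LCS (by backtracking along matches): YKHHY.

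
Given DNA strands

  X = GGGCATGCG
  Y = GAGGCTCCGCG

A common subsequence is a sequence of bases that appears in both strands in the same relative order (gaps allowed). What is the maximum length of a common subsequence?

Let dp[i][j] be the LCS length of the first i bases of X and the first j bases of Y. dp[i][j] = dp[i-1][j-1]+1 when the i-th and j-th bases match, else max(dp[i-1][j], dp[i][j-1]).
    ·  G  A  G  G  C  T  C  C  G  C  G
 ·  0  0  0  0  0  0  0  0  0  0  0  0
 G  0  1  1  1  1  1  1  1  1  1  1  1
 G  0  1  1  2  2  2  2  2  2  2  2  2
 G  0  1  1  2  3  3  3  3  3  3  3  3
 C  0  1  1  2  3  4  4  4  4  4  4  4
 A  0  1  2  2  3  4  4  4  4  4  4  4
 T  0  1  2  2  3  4  5  5  5  5  5  5
 G  0  1  2  3  3  4  5  5  5  6  6  6
 C  0  1  2  3  3  4  5  6  6  6  7  7
 G  0  1  2  3  4  4  5  6  6  7  7  8
dp[9][11] = 8. One LCS (by backtracking along matches): GGGCTGCG.

8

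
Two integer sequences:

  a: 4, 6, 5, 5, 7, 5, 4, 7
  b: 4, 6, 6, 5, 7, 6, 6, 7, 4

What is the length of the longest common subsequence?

One common subsequence of length 5: 4 (a #1, b #1), 6 (a #2, b #3), 5 (a #3, b #4), 7 (a #5, b #8), 4 (a #7, b #9). Since dp[8][9] = 5, nothing longer is possible.

5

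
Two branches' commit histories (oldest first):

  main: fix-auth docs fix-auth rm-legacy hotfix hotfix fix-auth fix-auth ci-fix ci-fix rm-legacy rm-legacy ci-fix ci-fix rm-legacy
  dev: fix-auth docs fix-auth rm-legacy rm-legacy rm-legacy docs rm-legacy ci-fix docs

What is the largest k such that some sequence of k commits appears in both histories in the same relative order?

Match fix-auth (main #1, dev #1), then docs (main #2, dev #2), then fix-auth (main #3, dev #3), then rm-legacy (main #4, dev #5), then rm-legacy (main #11, dev #6), then rm-legacy (main #12, dev #8), then ci-fix (main #13, dev #9) — 7 commits in the same relative order in both. The LCS DP gives dp[15][10] = 7, so this is optimal.

7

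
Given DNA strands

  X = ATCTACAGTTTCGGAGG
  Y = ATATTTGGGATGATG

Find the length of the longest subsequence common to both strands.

One common subsequence of length 11: A [1,1] → T [4,2] → A [7,3] → T [9,4] → T [10,5] → T [11,6] → G [13,8] → G [14,9] → A [15,10] → G [16,12] → G [17,15], and the DP table's final entry dp[17][15] is also 11, so no common subsequence is longer.

11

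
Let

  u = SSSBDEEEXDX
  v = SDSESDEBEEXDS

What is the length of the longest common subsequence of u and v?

9

Pick S at u[1]=v[1]; then S at u[2]=v[3]; then S at u[3]=v[5]; then D at u[5]=v[6]; then E at u[6]=v[7]; then E at u[7]=v[9]; then E at u[8]=v[10]; then X at u[9]=v[11]; then D at u[10]=v[12]; all 9 characters appear in both, in order. Since dp[11][13] = 9, nothing longer is possible.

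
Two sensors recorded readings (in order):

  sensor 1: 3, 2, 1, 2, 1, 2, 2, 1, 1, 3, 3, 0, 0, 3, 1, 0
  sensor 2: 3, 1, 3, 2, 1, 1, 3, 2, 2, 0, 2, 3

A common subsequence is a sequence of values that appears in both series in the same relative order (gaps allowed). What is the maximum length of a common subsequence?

8

One common subsequence of length 8: 3 [1,3], 2 [2,4], 1 [3,5], 1 [5,6], 2 [6,8], 2 [7,9], 0 [12,10], 3 [14,12]. The LCS DP gives dp[16][12] = 8, so this is optimal.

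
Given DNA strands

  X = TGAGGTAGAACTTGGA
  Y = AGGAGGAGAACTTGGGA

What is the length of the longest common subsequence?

Pick G (X #2, Y #3), A (X #3, Y #4), G (X #4, Y #5), G (X #5, Y #6), A (X #7, Y #7), G (X #8, Y #8), A (X #9, Y #9), A (X #10, Y #10), C (X #11, Y #11), T (X #12, Y #12), T (X #13, Y #13), G (X #14, Y #15), G (X #15, Y #16), A (X #16, Y #17); all 14 bases appear in both, in order. Since dp[16][17] = 14, nothing longer is possible.

14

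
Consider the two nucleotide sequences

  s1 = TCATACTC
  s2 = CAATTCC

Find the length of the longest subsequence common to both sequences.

5

Pick C (s1 #2, s2 #1), then A (s1 #3, s2 #3), then T (s1 #4, s2 #5), then C (s1 #6, s2 #6), then C (s1 #8, s2 #7); all 5 bases appear in both, in order, and the DP table's final entry dp[8][7] is also 5, so no common subsequence is longer.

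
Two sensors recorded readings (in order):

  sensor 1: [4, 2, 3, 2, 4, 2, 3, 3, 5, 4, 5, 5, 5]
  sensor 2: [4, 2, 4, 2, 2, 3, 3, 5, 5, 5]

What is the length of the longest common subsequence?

Match 4 at sensor 1[1]=sensor 2[1], then 2 at sensor 1[2]=sensor 2[2], then 2 at sensor 1[4]=sensor 2[4], then 2 at sensor 1[6]=sensor 2[5], then 3 at sensor 1[7]=sensor 2[6], then 3 at sensor 1[8]=sensor 2[7], then 5 at sensor 1[11]=sensor 2[8], then 5 at sensor 1[12]=sensor 2[9], then 5 at sensor 1[13]=sensor 2[10] — 9 values in the same relative order in both. Since dp[13][10] = 9, nothing longer is possible.

9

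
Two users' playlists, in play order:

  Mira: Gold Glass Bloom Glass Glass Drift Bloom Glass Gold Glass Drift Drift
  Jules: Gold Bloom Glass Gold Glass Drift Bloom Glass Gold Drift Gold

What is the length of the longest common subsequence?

Match Gold (Mira #1, Jules #1); then Bloom (Mira #3, Jules #2); then Glass (Mira #4, Jules #3); then Glass (Mira #5, Jules #5); then Drift (Mira #6, Jules #6); then Bloom (Mira #7, Jules #7); then Glass (Mira #8, Jules #8); then Gold (Mira #9, Jules #9); then Drift (Mira #11, Jules #10) — 9 songs in the same relative order in both. Since dp[12][11] = 9, nothing longer is possible.

9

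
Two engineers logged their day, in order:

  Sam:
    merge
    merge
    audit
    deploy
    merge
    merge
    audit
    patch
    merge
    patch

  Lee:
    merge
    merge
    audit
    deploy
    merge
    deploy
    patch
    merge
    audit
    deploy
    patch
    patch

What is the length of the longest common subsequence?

Pick merge (Sam #1, Lee #1), then merge (Sam #2, Lee #2), then audit (Sam #3, Lee #3), then deploy (Sam #4, Lee #4), then merge (Sam #5, Lee #5), then merge (Sam #6, Lee #8), then audit (Sam #7, Lee #9), then patch (Sam #8, Lee #11), then patch (Sam #10, Lee #12); all 9 tasks appear in both, in order. dp[10][12] = 9 confirms this is the maximum.

9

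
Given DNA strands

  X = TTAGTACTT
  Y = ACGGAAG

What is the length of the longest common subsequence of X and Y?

3

Pick A at X[3]=Y[1]; then G at X[4]=Y[4]; then A at X[6]=Y[6]; all 3 bases appear in both, in order, and the DP table's final entry dp[9][7] is also 3, so no common subsequence is longer.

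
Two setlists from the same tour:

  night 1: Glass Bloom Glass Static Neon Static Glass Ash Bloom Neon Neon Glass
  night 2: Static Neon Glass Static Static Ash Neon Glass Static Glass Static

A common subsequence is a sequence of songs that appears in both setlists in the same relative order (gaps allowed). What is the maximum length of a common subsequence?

6

One common subsequence of length 6: Glass at night 1[3]=night 2[3], then Static at night 1[4]=night 2[4], then Static at night 1[6]=night 2[5], then Ash at night 1[8]=night 2[6], then Neon at night 1[10]=night 2[7], then Glass at night 1[12]=night 2[10]. Since dp[12][11] = 6, nothing longer is possible.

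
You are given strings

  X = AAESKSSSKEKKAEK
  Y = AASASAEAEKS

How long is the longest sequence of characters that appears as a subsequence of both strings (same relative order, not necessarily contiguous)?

Taking A at X[1]=Y[1]; then A at X[2]=Y[2]; then S at X[4]=Y[3]; then S at X[6]=Y[5]; then E at X[10]=Y[7]; then A at X[13]=Y[8]; then E at X[14]=Y[9]; then K at X[15]=Y[10] gives a common subsequence of length 8. The LCS DP gives dp[15][11] = 8, so this is optimal.

8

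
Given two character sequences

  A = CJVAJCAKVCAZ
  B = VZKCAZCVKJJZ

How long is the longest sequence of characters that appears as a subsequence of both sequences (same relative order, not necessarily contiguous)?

5

Taking C [1,4], A [4,5], C [6,7], K [8,9], Z [12,12] gives a common subsequence of length 5. Since dp[12][12] = 5, nothing longer is possible.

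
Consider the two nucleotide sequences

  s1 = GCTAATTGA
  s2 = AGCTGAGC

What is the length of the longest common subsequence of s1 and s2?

5

Let dp[i][j] be the LCS length of the first i bases of s1 and the first j bases of s2. dp[i][j] = dp[i-1][j-1]+1 when the i-th and j-th bases match, else max(dp[i-1][j], dp[i][j-1]).
    ·  A  G  C  T  G  A  G  C
 ·  0  0  0  0  0  0  0  0  0
 G  0  0  1  1  1  1  1  1  1
 C  0  0  1  2  2  2  2  2  2
 T  0  0  1  2  3  3  3  3  3
 A  0  1  1  2  3  3  4  4  4
 A  0  1  1  2  3  3  4  4  4
 T  0  1  1  2  3  3  4  4  4
 T  0  1  1  2  3  3  4  4  4
 G  0  1  2  2  3  4  4  5  5
 A  0  1  2  2  3  4  5  5  5
dp[9][8] = 5. One LCS (by backtracking along matches): GCTAG.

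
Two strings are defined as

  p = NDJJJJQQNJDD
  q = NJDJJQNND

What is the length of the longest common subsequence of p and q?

Let dp[i][j] be the LCS length of the first i characters of p and the first j characters of q. dp[i][j] = dp[i-1][j-1]+1 when the i-th and j-th characters match, else max(dp[i-1][j], dp[i][j-1]).
    ·  N  J  D  J  J  Q  N  N  D
 ·  0  0  0  0  0  0  0  0  0  0
 N  0  1  1  1  1  1  1  1  1  1
 D  0  1  1  2  2  2  2  2  2  2
 J  0  1  2  2  3  3  3  3  3  3
 J  0  1  2  2  3  4  4  4  4  4
 J  0  1  2  2  3  4  4  4  4  4
 J  0  1  2  2  3  4  4  4  4  4
 Q  0  1  2  2  3  4  5  5  5  5
 Q  0  1  2  2  3  4  5  5  5  5
 N  0  1  2  2  3  4  5  6  6  6
 J  0  1  2  2  3  4  5  6  6  6
 D  0  1  2  3  3  4  5  6  6  7
 D  0  1  2  3  3  4  5  6  6  7
dp[12][9] = 7. One LCS (by backtracking along matches): NDJJQND.

7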